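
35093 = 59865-24772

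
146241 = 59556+86685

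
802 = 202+600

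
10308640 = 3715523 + 6593117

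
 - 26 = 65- 91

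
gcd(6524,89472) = 932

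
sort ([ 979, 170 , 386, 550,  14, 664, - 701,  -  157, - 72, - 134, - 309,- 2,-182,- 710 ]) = [ - 710 , - 701, - 309, - 182,  -  157,  -  134,  -  72, - 2,14,170,386,550,664,979]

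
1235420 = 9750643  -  8515223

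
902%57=47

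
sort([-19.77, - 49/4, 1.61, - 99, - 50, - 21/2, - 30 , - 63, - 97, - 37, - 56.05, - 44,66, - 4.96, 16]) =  [ - 99, - 97, - 63, - 56.05,-50, - 44,- 37,-30, - 19.77, - 49/4,-21/2, - 4.96,1.61, 16,66 ] 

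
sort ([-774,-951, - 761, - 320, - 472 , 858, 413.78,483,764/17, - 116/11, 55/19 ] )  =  [-951, - 774, - 761, - 472, - 320, - 116/11,55/19,764/17 , 413.78, 483, 858]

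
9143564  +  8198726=17342290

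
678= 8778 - 8100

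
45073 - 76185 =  - 31112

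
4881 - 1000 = 3881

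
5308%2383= 542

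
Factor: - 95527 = -95527^1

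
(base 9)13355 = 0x2351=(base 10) 9041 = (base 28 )bep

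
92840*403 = 37414520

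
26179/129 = 26179/129 = 202.94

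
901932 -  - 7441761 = 8343693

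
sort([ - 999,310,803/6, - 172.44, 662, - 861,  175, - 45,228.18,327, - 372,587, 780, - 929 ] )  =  [ - 999, - 929 , - 861, - 372,- 172.44 ,-45,803/6, 175, 228.18, 310 , 327,587, 662, 780]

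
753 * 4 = 3012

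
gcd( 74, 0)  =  74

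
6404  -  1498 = 4906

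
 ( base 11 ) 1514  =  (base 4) 132133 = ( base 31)20t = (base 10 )1951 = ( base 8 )3637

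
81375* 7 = 569625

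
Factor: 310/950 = 31/95 = 5^( - 1 )*19^( - 1)*31^1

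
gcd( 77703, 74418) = 3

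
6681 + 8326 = 15007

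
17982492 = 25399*708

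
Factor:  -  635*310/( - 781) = 196850/781= 2^1 * 5^2*11^( - 1)*31^1*71^ ( - 1 )*127^1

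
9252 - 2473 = 6779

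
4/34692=1/8673 = 0.00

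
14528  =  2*7264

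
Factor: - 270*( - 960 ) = 259200 = 2^7*3^4 * 5^2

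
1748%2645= 1748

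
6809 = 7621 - 812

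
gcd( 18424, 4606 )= 4606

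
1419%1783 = 1419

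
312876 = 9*34764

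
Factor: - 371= - 7^1 * 53^1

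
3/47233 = 3/47233 = 0.00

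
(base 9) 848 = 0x2B4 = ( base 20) 1EC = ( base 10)692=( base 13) 413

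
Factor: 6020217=3^3*7^1* 53^1*601^1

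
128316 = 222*578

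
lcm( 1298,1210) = 71390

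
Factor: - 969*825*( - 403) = 322168275 = 3^2*5^2*11^1*13^1*17^1*19^1*31^1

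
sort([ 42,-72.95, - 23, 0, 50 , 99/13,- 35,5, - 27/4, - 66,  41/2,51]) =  [-72.95,-66,-35, - 23 ,- 27/4, 0,5,99/13 , 41/2,42 , 50,51 ] 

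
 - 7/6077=-1+6070/6077  =  -0.00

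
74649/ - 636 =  - 118+133/212 = -117.37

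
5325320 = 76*70070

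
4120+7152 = 11272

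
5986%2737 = 512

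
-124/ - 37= 3 + 13/37 =3.35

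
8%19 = 8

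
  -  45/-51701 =45/51701 =0.00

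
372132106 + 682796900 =1054929006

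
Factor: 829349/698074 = 2^(-1)* 13^( - 1)*26849^( - 1)*829349^1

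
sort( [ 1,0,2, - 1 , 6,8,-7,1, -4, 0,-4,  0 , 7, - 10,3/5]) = [ - 10,-7, - 4,- 4 ,-1,0,0 , 0,  3/5, 1,  1,2 , 6, 7 , 8]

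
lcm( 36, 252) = 252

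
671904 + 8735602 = 9407506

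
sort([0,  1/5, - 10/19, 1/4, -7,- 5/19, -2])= [-7, - 2, - 10/19,-5/19, 0, 1/5,1/4] 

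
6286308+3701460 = 9987768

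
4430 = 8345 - 3915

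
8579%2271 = 1766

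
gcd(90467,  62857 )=1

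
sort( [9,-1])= [-1,9]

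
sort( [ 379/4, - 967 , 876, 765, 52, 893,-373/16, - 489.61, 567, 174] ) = [ - 967, - 489.61, - 373/16,52, 379/4 , 174,567, 765 , 876,893] 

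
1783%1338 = 445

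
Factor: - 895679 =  - 17^1*19^1*47^1*59^1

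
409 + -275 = 134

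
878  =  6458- 5580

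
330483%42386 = 33781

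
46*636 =29256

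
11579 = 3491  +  8088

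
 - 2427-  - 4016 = 1589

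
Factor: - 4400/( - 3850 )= 8/7=2^3*7^(- 1)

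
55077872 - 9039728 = 46038144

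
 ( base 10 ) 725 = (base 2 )1011010101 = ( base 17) 28b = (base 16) 2d5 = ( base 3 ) 222212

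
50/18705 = 10/3741  =  0.00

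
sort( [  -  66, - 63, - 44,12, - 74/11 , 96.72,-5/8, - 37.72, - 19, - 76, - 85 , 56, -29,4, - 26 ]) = [ - 85, - 76, - 66, - 63,-44,-37.72, - 29, - 26, - 19,  -  74/11, - 5/8,4, 12,56,96.72 ]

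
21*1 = 21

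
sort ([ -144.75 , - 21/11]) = [  -  144.75,- 21/11]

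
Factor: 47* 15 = 705 =3^1*5^1 * 47^1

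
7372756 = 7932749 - 559993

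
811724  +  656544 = 1468268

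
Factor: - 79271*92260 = -7313542460   =  - 2^2 * 5^1*7^1*17^1 * 659^1*4663^1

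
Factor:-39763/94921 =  - 17^1*23^(-1)*2339^1*4127^ (-1)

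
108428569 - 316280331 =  - 207851762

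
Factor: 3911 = 3911^1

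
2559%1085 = 389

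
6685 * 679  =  4539115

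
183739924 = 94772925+88966999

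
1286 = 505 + 781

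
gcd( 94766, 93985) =1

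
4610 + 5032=9642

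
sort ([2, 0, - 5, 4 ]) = [ - 5, 0,2,4 ]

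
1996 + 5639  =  7635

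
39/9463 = 39/9463 = 0.00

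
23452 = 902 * 26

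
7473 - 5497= 1976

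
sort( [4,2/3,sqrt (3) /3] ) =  [sqrt ( 3)/3,2/3,4]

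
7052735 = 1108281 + 5944454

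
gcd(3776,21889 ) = 59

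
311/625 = 311/625  =  0.50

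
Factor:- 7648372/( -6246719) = 2^2*41^ ( - 1)*151^( - 1 ) * 1009^( - 1) * 1912093^1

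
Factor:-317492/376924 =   -  203/241 = - 7^1*29^1 * 241^ (-1)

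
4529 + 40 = 4569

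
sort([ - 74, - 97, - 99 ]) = [ - 99, - 97, - 74 ]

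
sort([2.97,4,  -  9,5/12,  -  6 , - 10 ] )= [ - 10, - 9,-6, 5/12,  2.97,4]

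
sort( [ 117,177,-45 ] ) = [ -45,117, 177]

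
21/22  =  21/22 =0.95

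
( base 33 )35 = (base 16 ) 68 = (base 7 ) 206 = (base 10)104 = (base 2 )1101000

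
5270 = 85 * 62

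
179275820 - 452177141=- 272901321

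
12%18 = 12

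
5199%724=131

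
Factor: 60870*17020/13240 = 25900185/331=3^1*5^1*23^1*37^1*331^(-1 ) *2029^1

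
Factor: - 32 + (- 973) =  -1005 = - 3^1 * 5^1*67^1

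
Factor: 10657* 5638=2^1*2819^1*10657^1 = 60084166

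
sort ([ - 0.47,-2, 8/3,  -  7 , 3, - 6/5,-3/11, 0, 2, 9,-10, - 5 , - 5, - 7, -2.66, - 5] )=[ - 10, - 7, - 7,-5, - 5,  -  5, - 2.66, - 2,-6/5, -0.47,  -  3/11,0, 2, 8/3,  3,  9 ]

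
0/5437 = 0= 0.00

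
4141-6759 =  - 2618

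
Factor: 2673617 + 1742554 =4416171 = 3^1*67^1*127^1*173^1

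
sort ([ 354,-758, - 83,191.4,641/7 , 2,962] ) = [ - 758,-83,2,641/7, 191.4, 354, 962 ] 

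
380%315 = 65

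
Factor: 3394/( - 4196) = - 2^(- 1 )*1049^( - 1 )*1697^1  =  -  1697/2098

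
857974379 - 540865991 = 317108388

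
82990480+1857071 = 84847551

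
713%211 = 80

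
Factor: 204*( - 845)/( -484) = 43095/121=3^1 * 5^1*11^( - 2 ) * 13^2*17^1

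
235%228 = 7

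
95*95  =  9025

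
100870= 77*1310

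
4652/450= 2326/225 = 10.34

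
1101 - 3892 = -2791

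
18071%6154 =5763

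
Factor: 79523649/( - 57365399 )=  - 3^2*7^( - 1 )*13^(-1 )*31^1*443^( - 1)*1423^( - 1 )*285031^1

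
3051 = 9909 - 6858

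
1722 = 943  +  779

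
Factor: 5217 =3^1*37^1*47^1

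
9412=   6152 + 3260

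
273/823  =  273/823 = 0.33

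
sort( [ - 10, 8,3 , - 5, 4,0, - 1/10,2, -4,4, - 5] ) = [ - 10, - 5, - 5, - 4, - 1/10,0,  2, 3,4, 4 , 8 ]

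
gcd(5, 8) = 1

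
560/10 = 56 = 56.00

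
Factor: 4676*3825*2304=2^10*3^4*5^2*7^1*17^1*167^1 = 41208652800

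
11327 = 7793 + 3534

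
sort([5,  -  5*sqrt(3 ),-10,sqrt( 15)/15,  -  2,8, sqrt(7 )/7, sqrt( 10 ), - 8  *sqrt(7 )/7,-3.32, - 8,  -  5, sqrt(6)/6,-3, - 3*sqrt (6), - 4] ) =[ - 10 ,- 5*sqrt(3), - 8, -3*sqrt( 6),-5,-4,  -  3.32, - 8 * sqrt(7) /7,- 3, - 2,  sqrt(15)/15,sqrt(7 ) /7 , sqrt( 6)/6,sqrt(10),5,8]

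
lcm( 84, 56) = 168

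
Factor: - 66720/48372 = -2^3*5^1*29^ ( - 1)  =  -  40/29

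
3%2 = 1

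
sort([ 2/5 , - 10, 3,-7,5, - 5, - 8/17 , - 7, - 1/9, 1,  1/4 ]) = [ -10, - 7, - 7, - 5,  -  8/17, - 1/9 , 1/4, 2/5,1, 3, 5]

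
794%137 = 109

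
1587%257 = 45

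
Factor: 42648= 2^3 * 3^1*1777^1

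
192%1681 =192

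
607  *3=1821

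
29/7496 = 29/7496 =0.00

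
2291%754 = 29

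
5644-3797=1847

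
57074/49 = 1164 + 38/49 = 1164.78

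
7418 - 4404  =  3014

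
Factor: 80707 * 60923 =4916912561 = 11^2*23^1*29^1*60923^1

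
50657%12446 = 873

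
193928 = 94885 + 99043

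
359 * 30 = 10770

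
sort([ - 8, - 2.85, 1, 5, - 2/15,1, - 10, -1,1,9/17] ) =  [ - 10,-8, - 2.85, - 1,-2/15,9/17, 1,1, 1,5]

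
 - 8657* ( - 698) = 6042586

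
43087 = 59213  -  16126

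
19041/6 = 6347/2=3173.50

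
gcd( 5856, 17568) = 5856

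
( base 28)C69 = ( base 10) 9585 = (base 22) JHF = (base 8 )22561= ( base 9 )14130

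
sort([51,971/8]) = [ 51,971/8]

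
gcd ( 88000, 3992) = 8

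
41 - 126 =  - 85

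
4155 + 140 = 4295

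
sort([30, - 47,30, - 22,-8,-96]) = [-96,-47,-22,-8,30,  30]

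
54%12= 6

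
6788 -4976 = 1812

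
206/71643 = 206/71643  =  0.00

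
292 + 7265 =7557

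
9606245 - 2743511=6862734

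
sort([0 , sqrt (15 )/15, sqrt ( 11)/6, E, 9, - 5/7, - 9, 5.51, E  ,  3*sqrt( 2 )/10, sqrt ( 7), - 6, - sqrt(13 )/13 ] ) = [ - 9, - 6, - 5/7, - sqrt ( 13)/13, 0, sqrt ( 15) /15, 3*sqrt(2)/10, sqrt ( 11 ) /6,  sqrt(7), E, E, 5.51, 9 ]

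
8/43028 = 2/10757 = 0.00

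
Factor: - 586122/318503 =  - 2^1*3^1*97687^1*318503^( - 1) 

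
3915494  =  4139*946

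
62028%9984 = 2124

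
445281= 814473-369192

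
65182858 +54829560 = 120012418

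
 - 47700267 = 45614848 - 93315115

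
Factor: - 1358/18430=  - 5^ (  -  1)*7^1*19^( - 1) = - 7/95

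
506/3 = 168 + 2/3 =168.67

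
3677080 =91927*40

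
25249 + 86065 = 111314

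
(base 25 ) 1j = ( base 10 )44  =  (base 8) 54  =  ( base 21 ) 22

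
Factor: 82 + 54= 2^3*17^1 =136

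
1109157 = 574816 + 534341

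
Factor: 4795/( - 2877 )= - 3^(-1) * 5^1 = - 5/3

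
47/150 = 47/150 = 0.31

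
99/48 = 33/16 = 2.06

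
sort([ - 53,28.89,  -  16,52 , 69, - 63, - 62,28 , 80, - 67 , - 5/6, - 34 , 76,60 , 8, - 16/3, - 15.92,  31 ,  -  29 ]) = [ - 67, - 63 , - 62, - 53, - 34 , - 29,-16, - 15.92, - 16/3,-5/6,8,28 , 28.89,31,52, 60,69, 76,80]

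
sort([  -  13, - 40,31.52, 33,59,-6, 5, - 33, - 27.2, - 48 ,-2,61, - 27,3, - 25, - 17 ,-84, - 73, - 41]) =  [-84, - 73,  -  48, -41, - 40, - 33, - 27.2,-27,-25, - 17, - 13,  -  6, - 2, 3, 5,  31.52 , 33, 59,61]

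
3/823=3/823 = 0.00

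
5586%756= 294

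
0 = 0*315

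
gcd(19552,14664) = 4888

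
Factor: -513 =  - 3^3 *19^1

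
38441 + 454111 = 492552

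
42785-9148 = 33637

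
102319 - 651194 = -548875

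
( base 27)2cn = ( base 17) 643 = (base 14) 92d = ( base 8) 3415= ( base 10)1805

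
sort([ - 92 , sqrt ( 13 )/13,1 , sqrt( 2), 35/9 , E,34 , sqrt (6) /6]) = [ -92, sqrt(13 ) /13 , sqrt(6)/6, 1,  sqrt( 2 ), E, 35/9, 34]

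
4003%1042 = 877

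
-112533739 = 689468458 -802002197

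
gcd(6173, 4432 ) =1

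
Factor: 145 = 5^1*29^1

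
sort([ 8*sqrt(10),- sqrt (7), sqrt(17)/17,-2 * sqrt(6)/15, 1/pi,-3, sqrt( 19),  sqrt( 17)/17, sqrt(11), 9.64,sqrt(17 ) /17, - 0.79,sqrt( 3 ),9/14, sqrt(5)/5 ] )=[ - 3 , - sqrt(7 ),-0.79, - 2*sqrt(6 ) /15,sqrt(17)/17,sqrt(17) /17,sqrt(17) /17,1/pi, sqrt( 5) /5, 9/14,sqrt(3 ),sqrt (11 ), sqrt(19), 9.64,  8*sqrt( 10 ) ]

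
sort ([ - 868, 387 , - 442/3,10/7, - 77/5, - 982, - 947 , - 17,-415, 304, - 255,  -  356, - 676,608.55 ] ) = [ - 982, - 947, - 868, - 676,- 415, - 356, - 255  , - 442/3, - 17, - 77/5, 10/7, 304,387,608.55] 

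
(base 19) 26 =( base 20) 24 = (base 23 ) 1l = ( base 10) 44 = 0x2c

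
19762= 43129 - 23367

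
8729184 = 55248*158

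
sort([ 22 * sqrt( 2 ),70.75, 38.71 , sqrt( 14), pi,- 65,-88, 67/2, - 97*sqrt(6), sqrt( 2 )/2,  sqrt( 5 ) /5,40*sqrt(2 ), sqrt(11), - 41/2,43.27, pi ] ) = [ - 97* sqrt(6), - 88, - 65, - 41/2,sqrt( 5 ) /5,  sqrt( 2)/2, pi,pi,sqrt(11), sqrt(14),22*sqrt( 2 ), 67/2, 38.71, 43.27, 40*sqrt ( 2),70.75 ]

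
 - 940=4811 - 5751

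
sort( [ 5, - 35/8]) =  [-35/8, 5] 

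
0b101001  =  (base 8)51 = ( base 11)38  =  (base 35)16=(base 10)41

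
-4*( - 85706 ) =342824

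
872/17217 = 872/17217 = 0.05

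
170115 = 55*3093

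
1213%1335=1213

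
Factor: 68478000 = 2^4*3^1*5^3*101^1*113^1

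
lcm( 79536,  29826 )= 238608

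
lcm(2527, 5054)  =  5054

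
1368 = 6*228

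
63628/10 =31814/5=6362.80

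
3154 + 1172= 4326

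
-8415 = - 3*2805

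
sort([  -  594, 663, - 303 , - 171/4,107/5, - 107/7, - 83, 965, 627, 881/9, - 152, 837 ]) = [  -  594, - 303, - 152, - 83, - 171/4, - 107/7, 107/5, 881/9, 627, 663, 837, 965 ] 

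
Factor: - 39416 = -2^3*13^1*379^1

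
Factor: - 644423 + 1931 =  - 642492 = -2^2  *3^5 * 661^1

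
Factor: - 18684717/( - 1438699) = 3^1*17^2*19^(-1)*23^1*937^1  *75721^ (-1)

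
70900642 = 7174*9883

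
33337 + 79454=112791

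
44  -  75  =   - 31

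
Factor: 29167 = 29167^1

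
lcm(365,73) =365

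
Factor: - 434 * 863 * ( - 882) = 2^2 * 3^2*7^3*31^1*863^1 = 330346044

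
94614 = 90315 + 4299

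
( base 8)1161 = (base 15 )2ba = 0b1001110001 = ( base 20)1B5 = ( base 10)625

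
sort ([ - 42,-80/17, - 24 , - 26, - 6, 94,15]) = [ - 42, - 26, - 24,-6, -80/17,  15,  94]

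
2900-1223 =1677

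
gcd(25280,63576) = 8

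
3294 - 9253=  - 5959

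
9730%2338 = 378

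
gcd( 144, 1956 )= 12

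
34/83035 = 34/83035 = 0.00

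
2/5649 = 2/5649 = 0.00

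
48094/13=3699+7/13 = 3699.54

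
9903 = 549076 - 539173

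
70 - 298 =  - 228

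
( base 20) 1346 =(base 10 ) 9286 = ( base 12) 545A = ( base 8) 22106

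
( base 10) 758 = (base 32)nm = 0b1011110110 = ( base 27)112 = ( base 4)23312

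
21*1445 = 30345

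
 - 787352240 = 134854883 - 922207123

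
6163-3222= 2941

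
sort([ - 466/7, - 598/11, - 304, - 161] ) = [-304,  -  161,-466/7 ,-598/11]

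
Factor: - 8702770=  - 2^1*5^1*37^1*43^1* 547^1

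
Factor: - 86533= -86533^1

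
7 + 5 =12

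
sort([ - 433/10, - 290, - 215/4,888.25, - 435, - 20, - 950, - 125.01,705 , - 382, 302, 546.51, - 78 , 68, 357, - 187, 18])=[ - 950, - 435,  -  382, - 290, - 187 , - 125.01, - 78, - 215/4, - 433/10, - 20, 18,68, 302, 357 , 546.51,705, 888.25]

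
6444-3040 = 3404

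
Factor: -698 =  - 2^1*349^1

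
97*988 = 95836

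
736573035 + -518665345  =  217907690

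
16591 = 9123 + 7468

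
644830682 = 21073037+623757645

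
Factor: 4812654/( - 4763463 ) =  - 2^1*7^1*11^2 * 79^( - 1)*101^( - 1)*199^( -1 )*947^1 = - 1604218/1587821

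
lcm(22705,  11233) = 1067135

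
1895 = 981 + 914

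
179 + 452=631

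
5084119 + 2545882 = 7630001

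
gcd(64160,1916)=4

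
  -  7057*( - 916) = 6464212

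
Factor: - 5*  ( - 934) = 2^1*5^1*467^1 = 4670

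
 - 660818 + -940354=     -  1601172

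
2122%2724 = 2122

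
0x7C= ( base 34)3m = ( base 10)124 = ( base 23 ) 59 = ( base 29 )48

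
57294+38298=95592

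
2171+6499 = 8670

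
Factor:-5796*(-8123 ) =2^2*3^2 * 7^1*23^1*8123^1 = 47080908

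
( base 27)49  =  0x75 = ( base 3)11100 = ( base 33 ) 3i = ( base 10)117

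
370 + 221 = 591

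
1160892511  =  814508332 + 346384179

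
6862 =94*73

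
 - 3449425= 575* ( - 5999)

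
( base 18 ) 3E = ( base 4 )1010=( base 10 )68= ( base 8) 104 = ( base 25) 2I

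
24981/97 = 257+52/97 = 257.54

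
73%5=3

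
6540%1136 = 860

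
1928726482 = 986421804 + 942304678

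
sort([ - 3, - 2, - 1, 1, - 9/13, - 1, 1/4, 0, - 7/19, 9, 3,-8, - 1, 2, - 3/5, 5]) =[-8, - 3,-2, - 1,-1, - 1, - 9/13,-3/5,  -  7/19, 0, 1/4,1,2, 3,5, 9]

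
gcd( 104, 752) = 8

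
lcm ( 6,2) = 6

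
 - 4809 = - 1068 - 3741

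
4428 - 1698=2730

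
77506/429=180 + 2/3 = 180.67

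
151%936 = 151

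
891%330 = 231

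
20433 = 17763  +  2670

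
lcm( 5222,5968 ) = 41776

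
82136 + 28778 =110914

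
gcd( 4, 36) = 4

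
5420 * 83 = 449860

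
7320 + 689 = 8009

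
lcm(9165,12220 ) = 36660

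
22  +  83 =105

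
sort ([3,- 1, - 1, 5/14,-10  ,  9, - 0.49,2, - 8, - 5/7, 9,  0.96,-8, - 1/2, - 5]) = [ - 10,-8, - 8,  -  5, - 1,- 1,  -  5/7, - 1/2, - 0.49,5/14,0.96,2, 3, 9, 9 ]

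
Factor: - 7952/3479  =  -16/7=- 2^4*7^(  -  1 ) 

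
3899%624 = 155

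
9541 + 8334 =17875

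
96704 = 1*96704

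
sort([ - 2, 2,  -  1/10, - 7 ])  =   [ - 7,-2, - 1/10,2]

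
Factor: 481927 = 587^1*821^1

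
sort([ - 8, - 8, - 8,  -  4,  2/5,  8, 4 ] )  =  [ - 8, - 8, - 8, - 4, 2/5, 4, 8]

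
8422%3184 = 2054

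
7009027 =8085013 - 1075986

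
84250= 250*337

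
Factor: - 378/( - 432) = 7/8 = 2^ (  -  3 )*7^1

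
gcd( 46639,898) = 1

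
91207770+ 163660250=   254868020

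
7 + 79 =86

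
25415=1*25415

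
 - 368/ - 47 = 7+39/47 = 7.83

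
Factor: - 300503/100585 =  - 5^(-1)*7^1*20117^( - 1)*42929^1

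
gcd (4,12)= 4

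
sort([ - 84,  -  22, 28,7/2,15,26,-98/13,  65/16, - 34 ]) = [-84, - 34,-22, - 98/13,7/2,65/16, 15,26,28]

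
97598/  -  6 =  -16267 + 2/3 = - 16266.33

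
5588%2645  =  298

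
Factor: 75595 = 5^1 *13^1*1163^1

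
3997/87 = 45 + 82/87 = 45.94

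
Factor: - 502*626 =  - 314252 = - 2^2 *251^1  *  313^1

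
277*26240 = 7268480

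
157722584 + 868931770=1026654354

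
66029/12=66029/12 =5502.42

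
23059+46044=69103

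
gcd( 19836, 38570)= 1102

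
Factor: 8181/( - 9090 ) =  - 2^(  -  1 ) * 3^2*5^( - 1 ) =- 9/10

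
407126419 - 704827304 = -297700885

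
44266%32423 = 11843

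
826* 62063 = 51264038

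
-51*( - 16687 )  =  851037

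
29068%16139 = 12929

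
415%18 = 1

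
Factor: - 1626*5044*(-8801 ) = 72181788744 = 2^3*3^1 * 13^2*97^1*271^1*677^1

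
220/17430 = 22/1743 = 0.01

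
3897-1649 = 2248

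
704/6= 352/3 = 117.33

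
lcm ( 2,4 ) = 4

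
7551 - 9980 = - 2429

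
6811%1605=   391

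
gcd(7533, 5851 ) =1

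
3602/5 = 3602/5 = 720.40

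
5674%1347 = 286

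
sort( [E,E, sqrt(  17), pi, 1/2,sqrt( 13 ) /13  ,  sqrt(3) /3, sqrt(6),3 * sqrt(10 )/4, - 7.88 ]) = [ - 7.88,  sqrt(13)/13, 1/2,sqrt( 3 ) /3, 3 * sqrt( 10 )/4, sqrt ( 6),E, E,pi,  sqrt (17 )]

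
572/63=9+5/63 = 9.08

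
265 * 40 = 10600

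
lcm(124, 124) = 124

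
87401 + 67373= 154774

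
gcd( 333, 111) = 111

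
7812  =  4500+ 3312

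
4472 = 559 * 8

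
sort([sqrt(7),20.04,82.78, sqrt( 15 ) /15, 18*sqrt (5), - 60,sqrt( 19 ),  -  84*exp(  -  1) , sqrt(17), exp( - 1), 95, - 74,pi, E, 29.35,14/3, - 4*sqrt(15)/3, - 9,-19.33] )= [-74, - 60, - 84*exp (-1), - 19.33, - 9, - 4*sqrt(15) /3,  sqrt (15 )/15,exp( - 1 ), sqrt( 7 ),E, pi, sqrt( 17 ), sqrt( 19), 14/3, 20.04,29.35, 18*sqrt (5 ),  82.78, 95]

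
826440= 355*2328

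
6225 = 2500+3725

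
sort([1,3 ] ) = [1,3 ]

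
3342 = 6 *557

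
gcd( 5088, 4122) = 6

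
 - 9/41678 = - 1+ 41669/41678 = - 0.00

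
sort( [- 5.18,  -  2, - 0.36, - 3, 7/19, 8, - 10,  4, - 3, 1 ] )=[ - 10, - 5.18, - 3, - 3,-2, - 0.36, 7/19 , 1, 4,8 ] 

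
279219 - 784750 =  - 505531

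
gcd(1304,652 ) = 652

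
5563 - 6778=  -1215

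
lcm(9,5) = 45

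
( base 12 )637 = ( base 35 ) PW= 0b1110001011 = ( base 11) 755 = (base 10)907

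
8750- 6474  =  2276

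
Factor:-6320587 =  - 7^1 *13^1*69457^1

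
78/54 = 13/9 = 1.44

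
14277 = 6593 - -7684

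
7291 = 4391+2900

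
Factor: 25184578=2^1*41^1*307129^1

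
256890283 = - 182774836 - - 439665119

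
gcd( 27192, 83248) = 88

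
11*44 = 484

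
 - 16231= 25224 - 41455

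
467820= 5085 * 92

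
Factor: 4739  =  7^1*677^1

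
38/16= 2 + 3/8=2.38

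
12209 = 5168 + 7041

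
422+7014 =7436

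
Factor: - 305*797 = - 5^1*61^1*797^1  =  - 243085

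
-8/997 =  - 8/997 = -0.01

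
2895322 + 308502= 3203824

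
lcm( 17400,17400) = 17400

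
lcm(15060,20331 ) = 406620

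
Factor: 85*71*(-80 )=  - 482800 = - 2^4*5^2*17^1*71^1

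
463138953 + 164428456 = 627567409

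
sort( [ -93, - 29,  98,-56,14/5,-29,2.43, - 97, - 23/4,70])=[ - 97, - 93, - 56, - 29,-29, -23/4, 2.43, 14/5, 70,98 ]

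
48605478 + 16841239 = 65446717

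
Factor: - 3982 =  - 2^1*11^1*181^1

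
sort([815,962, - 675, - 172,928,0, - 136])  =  [-675, - 172, - 136, 0, 815, 928, 962]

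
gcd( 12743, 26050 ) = 1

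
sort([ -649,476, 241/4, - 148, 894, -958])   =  [ - 958,- 649, - 148, 241/4, 476, 894 ]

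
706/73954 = 353/36977 = 0.01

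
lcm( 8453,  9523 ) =752317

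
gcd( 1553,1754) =1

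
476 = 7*68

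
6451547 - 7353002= - 901455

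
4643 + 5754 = 10397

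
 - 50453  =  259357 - 309810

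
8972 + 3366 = 12338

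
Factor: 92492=2^2*19^1*1217^1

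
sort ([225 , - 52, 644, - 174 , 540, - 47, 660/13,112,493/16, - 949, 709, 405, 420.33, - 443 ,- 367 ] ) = [- 949,  -  443 , - 367, - 174, - 52, - 47 , 493/16 , 660/13, 112, 225,  405, 420.33, 540, 644 , 709]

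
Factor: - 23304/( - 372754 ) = 11652/186377=2^2*3^1 * 971^1*186377^( - 1 ) 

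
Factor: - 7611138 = -2^1*3^3 * 17^1*8291^1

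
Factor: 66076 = 2^2*16519^1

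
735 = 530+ 205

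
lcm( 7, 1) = 7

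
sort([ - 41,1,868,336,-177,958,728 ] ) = [-177,  -  41 , 1, 336,728, 868,958]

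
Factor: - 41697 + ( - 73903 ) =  - 2^4*5^2*17^2 = - 115600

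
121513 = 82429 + 39084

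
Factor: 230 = 2^1 * 5^1 * 23^1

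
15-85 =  - 70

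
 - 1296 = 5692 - 6988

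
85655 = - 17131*( - 5) 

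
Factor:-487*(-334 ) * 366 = 2^2*3^1*61^1*167^1*487^1 = 59532828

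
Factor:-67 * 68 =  - 4556 = -  2^2 * 17^1*67^1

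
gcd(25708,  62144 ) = 4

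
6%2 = 0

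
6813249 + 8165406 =14978655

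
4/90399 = 4/90399 = 0.00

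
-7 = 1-8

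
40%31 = 9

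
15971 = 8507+7464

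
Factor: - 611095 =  - 5^1 *122219^1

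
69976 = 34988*2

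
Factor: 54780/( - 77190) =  - 22/31 = - 2^1*11^1*31^( - 1)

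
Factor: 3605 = 5^1*7^1*103^1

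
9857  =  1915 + 7942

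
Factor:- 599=- 599^1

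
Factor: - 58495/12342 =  - 2^( - 1 )*3^( - 1 ) *5^1*11^( - 2 )*17^( - 1 )*11699^1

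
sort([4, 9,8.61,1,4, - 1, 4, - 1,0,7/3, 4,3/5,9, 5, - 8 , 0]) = [ - 8, - 1, - 1,0,0,3/5,1,7/3,  4 , 4,4,4,5,8.61,9,9 ] 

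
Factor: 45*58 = 2^1*3^2*5^1 *29^1 = 2610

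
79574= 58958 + 20616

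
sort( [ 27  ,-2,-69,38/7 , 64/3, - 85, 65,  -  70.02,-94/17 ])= [ - 85, - 70.02, - 69, - 94/17,  -  2, 38/7, 64/3,27, 65]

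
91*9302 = 846482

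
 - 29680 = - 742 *40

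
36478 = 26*1403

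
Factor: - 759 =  - 3^1 * 11^1*23^1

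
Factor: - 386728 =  - 2^3 *48341^1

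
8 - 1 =7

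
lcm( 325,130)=650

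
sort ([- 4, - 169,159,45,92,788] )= [ - 169, - 4,45, 92,159,788]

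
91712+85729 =177441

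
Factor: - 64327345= -5^1 *12865469^1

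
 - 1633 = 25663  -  27296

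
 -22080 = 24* (-920)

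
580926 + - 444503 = 136423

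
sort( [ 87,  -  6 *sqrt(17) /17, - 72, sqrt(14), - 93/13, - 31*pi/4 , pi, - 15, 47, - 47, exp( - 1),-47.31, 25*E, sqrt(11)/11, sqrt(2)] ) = [ - 72,-47.31, - 47, - 31*pi/4,-15, - 93/13, - 6 * sqrt(17 ) /17,sqrt (11 )/11,exp( - 1 ), sqrt(2), pi,sqrt(14), 47,25*E , 87]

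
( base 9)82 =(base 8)112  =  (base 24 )32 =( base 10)74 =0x4A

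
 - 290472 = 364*( - 798) 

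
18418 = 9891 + 8527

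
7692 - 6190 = 1502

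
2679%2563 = 116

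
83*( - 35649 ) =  - 2958867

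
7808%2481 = 365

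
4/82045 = 4/82045  =  0.00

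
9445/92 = 102  +  61/92 = 102.66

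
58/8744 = 29/4372 = 0.01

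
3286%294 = 52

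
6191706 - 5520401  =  671305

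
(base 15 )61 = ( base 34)2N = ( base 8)133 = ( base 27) 3A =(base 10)91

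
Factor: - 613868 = - 2^2 * 43^2*83^1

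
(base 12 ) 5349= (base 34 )7uh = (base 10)9129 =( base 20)12G9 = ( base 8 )21651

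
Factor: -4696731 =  - 3^3*13^1 * 13381^1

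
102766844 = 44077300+58689544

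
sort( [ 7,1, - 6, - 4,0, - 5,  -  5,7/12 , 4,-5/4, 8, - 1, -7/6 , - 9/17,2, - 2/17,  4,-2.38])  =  [ - 6, - 5, - 5, - 4,-2.38, - 5/4, - 7/6, - 1, - 9/17, - 2/17, 0 , 7/12,1,2,4,4, 7 , 8]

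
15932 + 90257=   106189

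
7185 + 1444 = 8629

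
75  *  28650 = 2148750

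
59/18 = 59/18 =3.28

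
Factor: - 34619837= - 7^1*17^1*290923^1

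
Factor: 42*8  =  336 = 2^4*3^1*7^1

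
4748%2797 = 1951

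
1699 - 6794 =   -  5095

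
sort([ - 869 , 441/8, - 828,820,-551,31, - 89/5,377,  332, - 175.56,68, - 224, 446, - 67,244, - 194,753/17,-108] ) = [  -  869,  -  828, - 551, - 224, - 194 , - 175.56, - 108, - 67, - 89/5, 31,753/17,  441/8 , 68,244,332,377,  446, 820] 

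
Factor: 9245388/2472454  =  4622694/1236227 = 2^1*3^1 * 23^( -1) *59^( - 1)*911^( - 1)*770449^1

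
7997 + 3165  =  11162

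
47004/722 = 23502/361  =  65.10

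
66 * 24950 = 1646700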